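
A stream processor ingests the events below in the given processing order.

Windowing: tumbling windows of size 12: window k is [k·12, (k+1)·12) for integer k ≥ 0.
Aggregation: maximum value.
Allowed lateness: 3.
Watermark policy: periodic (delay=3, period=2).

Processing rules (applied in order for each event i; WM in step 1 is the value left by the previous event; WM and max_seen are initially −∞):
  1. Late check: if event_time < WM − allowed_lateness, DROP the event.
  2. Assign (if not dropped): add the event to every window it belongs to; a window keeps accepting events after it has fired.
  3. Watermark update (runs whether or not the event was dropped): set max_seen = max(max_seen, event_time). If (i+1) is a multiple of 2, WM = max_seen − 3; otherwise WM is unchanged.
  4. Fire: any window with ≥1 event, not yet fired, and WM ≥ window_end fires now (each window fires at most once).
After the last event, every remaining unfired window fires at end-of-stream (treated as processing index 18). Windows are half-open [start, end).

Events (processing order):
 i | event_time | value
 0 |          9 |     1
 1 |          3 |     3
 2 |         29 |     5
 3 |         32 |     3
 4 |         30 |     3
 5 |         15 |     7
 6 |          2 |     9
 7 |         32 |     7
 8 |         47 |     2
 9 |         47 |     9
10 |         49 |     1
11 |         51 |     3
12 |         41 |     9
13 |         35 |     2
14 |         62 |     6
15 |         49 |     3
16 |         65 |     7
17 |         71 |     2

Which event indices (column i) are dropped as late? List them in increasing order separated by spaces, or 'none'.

5 6 12 13

i=0 t=9 v=1: → [0,12); WM=−∞
i=1 t=3 v=3: → [0,12); WM=6
i=2 t=29 v=5: → [24,36); WM=6
i=3 t=32 v=3: → [24,36); WM=29; [0,12) fires=3
i=4 t=30 v=3: → [24,36); WM=29
i=5 t=15 v=7: DROP (t<29-3); WM=29
i=6 t=2 v=9: DROP (t<29-3); WM=29
i=7 t=32 v=7: → [24,36); WM=29
i=8 t=47 v=2: → [36,48); WM=29
i=9 t=47 v=9: → [36,48); WM=44; [24,36) fires=7
i=10 t=49 v=1: → [48,60); WM=44
i=11 t=51 v=3: → [48,60); WM=48; [36,48) fires=9
i=12 t=41 v=9: DROP (t<48-3); WM=48
i=13 t=35 v=2: DROP (t<48-3); WM=48
i=14 t=62 v=6: → [60,72); WM=48
i=15 t=49 v=3: → [48,60); WM=59
i=16 t=65 v=7: → [60,72); WM=59
i=17 t=71 v=2: → [60,72); WM=68; [48,60) fires=3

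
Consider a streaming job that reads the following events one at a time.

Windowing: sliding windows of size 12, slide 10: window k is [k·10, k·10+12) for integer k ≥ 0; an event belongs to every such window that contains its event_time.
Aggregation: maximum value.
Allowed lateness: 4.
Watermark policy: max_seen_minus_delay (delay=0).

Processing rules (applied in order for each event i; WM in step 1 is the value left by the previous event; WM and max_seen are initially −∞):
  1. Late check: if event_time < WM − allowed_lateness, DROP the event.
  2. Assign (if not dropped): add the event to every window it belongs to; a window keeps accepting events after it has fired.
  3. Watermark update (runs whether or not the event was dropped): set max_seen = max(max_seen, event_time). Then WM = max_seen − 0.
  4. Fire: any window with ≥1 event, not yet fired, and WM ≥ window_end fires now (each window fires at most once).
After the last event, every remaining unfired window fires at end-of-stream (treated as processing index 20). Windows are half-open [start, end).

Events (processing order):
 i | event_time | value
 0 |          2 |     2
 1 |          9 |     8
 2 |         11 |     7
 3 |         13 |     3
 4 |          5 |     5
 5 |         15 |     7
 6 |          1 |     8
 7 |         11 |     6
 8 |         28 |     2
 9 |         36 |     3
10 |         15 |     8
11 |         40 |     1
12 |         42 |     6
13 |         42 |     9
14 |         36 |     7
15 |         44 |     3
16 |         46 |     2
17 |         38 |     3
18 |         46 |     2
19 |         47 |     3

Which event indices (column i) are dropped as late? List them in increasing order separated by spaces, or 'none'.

i=0 t=2 v=2: → [0,12); WM=2
i=1 t=9 v=8: → [0,12); WM=9
i=2 t=11 v=7: → [10,22),[0,12); WM=11
i=3 t=13 v=3: → [10,22); WM=13; [0,12) fires=8
i=4 t=5 v=5: DROP (t<13-4); WM=13
i=5 t=15 v=7: → [10,22); WM=15
i=6 t=1 v=8: DROP (t<15-4); WM=15
i=7 t=11 v=6: → [10,22),[0,12); WM=15
i=8 t=28 v=2: → [20,32); WM=28; [10,22) fires=7
i=9 t=36 v=3: → [30,42); WM=36; [20,32) fires=2
i=10 t=15 v=8: DROP (t<36-4); WM=36
i=11 t=40 v=1: → [40,52),[30,42); WM=40
i=12 t=42 v=6: → [40,52); WM=42; [30,42) fires=3
i=13 t=42 v=9: → [40,52); WM=42
i=14 t=36 v=7: DROP (t<42-4); WM=42
i=15 t=44 v=3: → [40,52); WM=44
i=16 t=46 v=2: → [40,52); WM=46
i=17 t=38 v=3: DROP (t<46-4); WM=46
i=18 t=46 v=2: → [40,52); WM=46
i=19 t=47 v=3: → [40,52); WM=47

4 6 10 14 17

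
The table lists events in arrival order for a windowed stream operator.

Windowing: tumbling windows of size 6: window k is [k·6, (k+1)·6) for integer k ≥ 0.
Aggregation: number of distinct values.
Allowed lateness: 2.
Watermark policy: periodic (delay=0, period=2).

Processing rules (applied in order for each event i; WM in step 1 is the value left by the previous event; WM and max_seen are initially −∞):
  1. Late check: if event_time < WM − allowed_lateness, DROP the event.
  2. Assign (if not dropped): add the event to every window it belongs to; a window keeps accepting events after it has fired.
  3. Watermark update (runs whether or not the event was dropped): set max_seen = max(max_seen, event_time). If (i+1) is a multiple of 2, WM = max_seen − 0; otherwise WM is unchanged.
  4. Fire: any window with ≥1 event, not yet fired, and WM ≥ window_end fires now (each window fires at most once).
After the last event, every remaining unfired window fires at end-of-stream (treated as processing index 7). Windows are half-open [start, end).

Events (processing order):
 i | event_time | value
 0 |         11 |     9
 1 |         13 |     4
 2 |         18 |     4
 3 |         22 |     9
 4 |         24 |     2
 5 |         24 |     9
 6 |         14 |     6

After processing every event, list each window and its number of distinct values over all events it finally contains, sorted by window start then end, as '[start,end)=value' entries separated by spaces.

i=0 t=11 v=9: → [6,12); WM=−∞
i=1 t=13 v=4: → [12,18); WM=13; [6,12) fires=1
i=2 t=18 v=4: → [18,24); WM=13
i=3 t=22 v=9: → [18,24); WM=22; [12,18) fires=1
i=4 t=24 v=2: → [24,30); WM=22
i=5 t=24 v=9: → [24,30); WM=24; [18,24) fires=2
i=6 t=14 v=6: DROP (t<24-2); WM=24

[6,12)=1 [12,18)=1 [18,24)=2 [24,30)=2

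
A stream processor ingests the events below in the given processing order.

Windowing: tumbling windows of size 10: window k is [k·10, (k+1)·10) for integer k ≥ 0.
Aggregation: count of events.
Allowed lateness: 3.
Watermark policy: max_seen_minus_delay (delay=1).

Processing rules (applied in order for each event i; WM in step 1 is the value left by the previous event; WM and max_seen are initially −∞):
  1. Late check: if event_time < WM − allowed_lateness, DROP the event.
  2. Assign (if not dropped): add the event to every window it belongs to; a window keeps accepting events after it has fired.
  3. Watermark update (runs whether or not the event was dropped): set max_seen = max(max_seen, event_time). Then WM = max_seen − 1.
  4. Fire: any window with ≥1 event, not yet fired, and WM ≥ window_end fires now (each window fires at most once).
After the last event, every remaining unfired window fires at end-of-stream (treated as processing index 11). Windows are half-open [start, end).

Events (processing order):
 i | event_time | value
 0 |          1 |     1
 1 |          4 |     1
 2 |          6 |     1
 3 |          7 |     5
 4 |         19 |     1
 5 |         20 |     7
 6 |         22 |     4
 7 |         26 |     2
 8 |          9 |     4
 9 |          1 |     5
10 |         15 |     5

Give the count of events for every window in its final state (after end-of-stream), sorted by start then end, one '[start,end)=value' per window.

i=0 t=1 v=1: → [0,10); WM=0
i=1 t=4 v=1: → [0,10); WM=3
i=2 t=6 v=1: → [0,10); WM=5
i=3 t=7 v=5: → [0,10); WM=6
i=4 t=19 v=1: → [10,20); WM=18; [0,10) fires=4
i=5 t=20 v=7: → [20,30); WM=19
i=6 t=22 v=4: → [20,30); WM=21; [10,20) fires=1
i=7 t=26 v=2: → [20,30); WM=25
i=8 t=9 v=4: DROP (t<25-3); WM=25
i=9 t=1 v=5: DROP (t<25-3); WM=25
i=10 t=15 v=5: DROP (t<25-3); WM=25

[0,10)=4 [10,20)=1 [20,30)=3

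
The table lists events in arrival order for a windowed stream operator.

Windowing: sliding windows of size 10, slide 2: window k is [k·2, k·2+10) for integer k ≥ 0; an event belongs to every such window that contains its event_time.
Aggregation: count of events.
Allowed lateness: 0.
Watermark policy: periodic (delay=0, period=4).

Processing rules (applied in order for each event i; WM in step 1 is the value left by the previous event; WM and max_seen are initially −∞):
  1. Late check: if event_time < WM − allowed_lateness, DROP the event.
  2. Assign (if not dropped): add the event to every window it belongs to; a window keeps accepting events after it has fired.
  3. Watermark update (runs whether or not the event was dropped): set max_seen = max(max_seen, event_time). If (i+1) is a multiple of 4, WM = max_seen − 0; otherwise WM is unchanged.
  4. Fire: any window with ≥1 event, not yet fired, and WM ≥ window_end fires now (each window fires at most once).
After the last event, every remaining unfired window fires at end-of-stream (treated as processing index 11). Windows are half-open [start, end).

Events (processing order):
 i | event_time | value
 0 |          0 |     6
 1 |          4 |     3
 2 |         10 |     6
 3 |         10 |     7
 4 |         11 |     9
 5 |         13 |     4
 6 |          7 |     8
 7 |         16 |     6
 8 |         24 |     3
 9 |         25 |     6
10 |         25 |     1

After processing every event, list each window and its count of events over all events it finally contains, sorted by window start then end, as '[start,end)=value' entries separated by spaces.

i=0 t=0 v=6: → [0,10); WM=−∞
i=1 t=4 v=3: → [4,14),[2,12),[0,10); WM=−∞
i=2 t=10 v=6: → [10,20),[8,18),[6,16),[4,14),[2,12); WM=−∞
i=3 t=10 v=7: → [10,20),[8,18),[6,16),[4,14),[2,12); WM=10; [0,10) fires=2
i=4 t=11 v=9: → [10,20),[8,18),[6,16),[4,14),[2,12); WM=10
i=5 t=13 v=4: → [12,22),[10,20),[8,18),[6,16),[4,14); WM=10
i=6 t=7 v=8: DROP (t<10-0); WM=10
i=7 t=16 v=6: → [16,26),[14,24),[12,22),[10,20),[8,18); WM=16; [2,12) fires=4 [4,14) fires=5 [6,16) fires=4
i=8 t=24 v=3: → [24,34),[22,32),[20,30),[18,28),[16,26); WM=16
i=9 t=25 v=6: → [24,34),[22,32),[20,30),[18,28),[16,26); WM=16
i=10 t=25 v=1: → [24,34),[22,32),[20,30),[18,28),[16,26); WM=16

[0,10)=2 [2,12)=4 [4,14)=5 [6,16)=4 [8,18)=5 [10,20)=5 [12,22)=2 [14,24)=1 [16,26)=4 [18,28)=3 [20,30)=3 [22,32)=3 [24,34)=3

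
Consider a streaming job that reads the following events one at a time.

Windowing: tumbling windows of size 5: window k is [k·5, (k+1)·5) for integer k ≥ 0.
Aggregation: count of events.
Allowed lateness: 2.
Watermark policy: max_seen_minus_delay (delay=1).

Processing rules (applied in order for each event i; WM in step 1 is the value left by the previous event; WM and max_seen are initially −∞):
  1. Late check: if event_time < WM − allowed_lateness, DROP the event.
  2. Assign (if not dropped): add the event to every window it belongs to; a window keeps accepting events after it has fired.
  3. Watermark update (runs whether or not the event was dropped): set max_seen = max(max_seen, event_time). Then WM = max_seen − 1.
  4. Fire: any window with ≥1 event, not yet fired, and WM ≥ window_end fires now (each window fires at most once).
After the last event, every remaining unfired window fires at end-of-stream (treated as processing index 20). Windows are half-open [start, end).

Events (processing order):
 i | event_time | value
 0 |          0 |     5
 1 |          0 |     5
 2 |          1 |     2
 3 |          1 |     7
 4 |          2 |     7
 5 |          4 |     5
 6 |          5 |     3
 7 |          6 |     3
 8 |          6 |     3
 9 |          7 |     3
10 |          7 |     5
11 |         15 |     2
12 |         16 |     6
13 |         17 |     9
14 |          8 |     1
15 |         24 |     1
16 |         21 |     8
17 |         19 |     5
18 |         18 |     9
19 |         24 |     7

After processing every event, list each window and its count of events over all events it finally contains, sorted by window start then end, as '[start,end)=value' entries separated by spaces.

[0,5)=6 [5,10)=5 [15,20)=3 [20,25)=3

i=0 t=0 v=5: → [0,5); WM=-1
i=1 t=0 v=5: → [0,5); WM=-1
i=2 t=1 v=2: → [0,5); WM=0
i=3 t=1 v=7: → [0,5); WM=0
i=4 t=2 v=7: → [0,5); WM=1
i=5 t=4 v=5: → [0,5); WM=3
i=6 t=5 v=3: → [5,10); WM=4
i=7 t=6 v=3: → [5,10); WM=5; [0,5) fires=6
i=8 t=6 v=3: → [5,10); WM=5
i=9 t=7 v=3: → [5,10); WM=6
i=10 t=7 v=5: → [5,10); WM=6
i=11 t=15 v=2: → [15,20); WM=14; [5,10) fires=5
i=12 t=16 v=6: → [15,20); WM=15
i=13 t=17 v=9: → [15,20); WM=16
i=14 t=8 v=1: DROP (t<16-2); WM=16
i=15 t=24 v=1: → [20,25); WM=23; [15,20) fires=3
i=16 t=21 v=8: → [20,25); WM=23
i=17 t=19 v=5: DROP (t<23-2); WM=23
i=18 t=18 v=9: DROP (t<23-2); WM=23
i=19 t=24 v=7: → [20,25); WM=23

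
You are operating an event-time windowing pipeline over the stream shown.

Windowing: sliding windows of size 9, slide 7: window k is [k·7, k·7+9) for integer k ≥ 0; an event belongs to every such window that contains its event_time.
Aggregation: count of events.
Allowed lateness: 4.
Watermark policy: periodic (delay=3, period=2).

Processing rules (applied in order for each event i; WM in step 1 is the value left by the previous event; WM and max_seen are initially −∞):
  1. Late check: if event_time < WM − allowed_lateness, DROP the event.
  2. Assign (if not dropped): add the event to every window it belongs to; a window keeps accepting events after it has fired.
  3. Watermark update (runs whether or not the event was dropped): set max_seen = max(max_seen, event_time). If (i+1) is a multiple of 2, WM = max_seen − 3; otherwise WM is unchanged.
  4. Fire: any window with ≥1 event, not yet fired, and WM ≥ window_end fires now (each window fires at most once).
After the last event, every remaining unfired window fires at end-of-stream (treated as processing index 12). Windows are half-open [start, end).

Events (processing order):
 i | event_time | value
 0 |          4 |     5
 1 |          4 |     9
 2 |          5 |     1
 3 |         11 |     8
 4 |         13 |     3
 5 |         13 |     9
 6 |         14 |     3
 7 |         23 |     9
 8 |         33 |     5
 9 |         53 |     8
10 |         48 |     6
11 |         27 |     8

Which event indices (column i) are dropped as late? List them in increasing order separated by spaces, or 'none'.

i=0 t=4 v=5: → [0,9); WM=−∞
i=1 t=4 v=9: → [0,9); WM=1
i=2 t=5 v=1: → [0,9); WM=1
i=3 t=11 v=8: → [7,16); WM=8
i=4 t=13 v=3: → [7,16); WM=8
i=5 t=13 v=9: → [7,16); WM=10; [0,9) fires=3
i=6 t=14 v=3: → [14,23),[7,16); WM=10
i=7 t=23 v=9: → [21,30); WM=20; [7,16) fires=4
i=8 t=33 v=5: → [28,37); WM=20
i=9 t=53 v=8: → [49,58); WM=50; [14,23) fires=1 [21,30) fires=1 [28,37) fires=1
i=10 t=48 v=6: → [42,51); WM=50
i=11 t=27 v=8: DROP (t<50-4); WM=50

11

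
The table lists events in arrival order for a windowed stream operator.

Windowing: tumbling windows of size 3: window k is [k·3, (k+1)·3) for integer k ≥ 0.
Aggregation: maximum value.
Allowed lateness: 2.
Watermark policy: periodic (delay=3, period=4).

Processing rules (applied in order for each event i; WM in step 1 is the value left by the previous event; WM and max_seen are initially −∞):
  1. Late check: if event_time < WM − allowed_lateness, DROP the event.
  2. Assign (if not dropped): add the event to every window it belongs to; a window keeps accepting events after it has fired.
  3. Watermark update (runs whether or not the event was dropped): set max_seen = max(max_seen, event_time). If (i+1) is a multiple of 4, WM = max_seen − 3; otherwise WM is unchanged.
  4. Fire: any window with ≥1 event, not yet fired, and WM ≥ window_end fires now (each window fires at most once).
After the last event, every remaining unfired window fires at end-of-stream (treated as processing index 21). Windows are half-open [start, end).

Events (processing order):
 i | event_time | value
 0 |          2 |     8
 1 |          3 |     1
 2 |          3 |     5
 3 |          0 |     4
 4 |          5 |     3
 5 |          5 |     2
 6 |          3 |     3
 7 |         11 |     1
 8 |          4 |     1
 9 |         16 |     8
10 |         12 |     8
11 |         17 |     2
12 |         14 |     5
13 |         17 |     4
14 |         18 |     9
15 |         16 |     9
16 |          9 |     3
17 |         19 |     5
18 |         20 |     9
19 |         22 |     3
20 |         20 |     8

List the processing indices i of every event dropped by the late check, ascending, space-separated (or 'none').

8 16

i=0 t=2 v=8: → [0,3); WM=−∞
i=1 t=3 v=1: → [3,6); WM=−∞
i=2 t=3 v=5: → [3,6); WM=−∞
i=3 t=0 v=4: → [0,3); WM=0
i=4 t=5 v=3: → [3,6); WM=0
i=5 t=5 v=2: → [3,6); WM=0
i=6 t=3 v=3: → [3,6); WM=0
i=7 t=11 v=1: → [9,12); WM=8; [0,3) fires=8 [3,6) fires=5
i=8 t=4 v=1: DROP (t<8-2); WM=8
i=9 t=16 v=8: → [15,18); WM=8
i=10 t=12 v=8: → [12,15); WM=8
i=11 t=17 v=2: → [15,18); WM=14; [9,12) fires=1
i=12 t=14 v=5: → [12,15); WM=14
i=13 t=17 v=4: → [15,18); WM=14
i=14 t=18 v=9: → [18,21); WM=14
i=15 t=16 v=9: → [15,18); WM=15; [12,15) fires=8
i=16 t=9 v=3: DROP (t<15-2); WM=15
i=17 t=19 v=5: → [18,21); WM=15
i=18 t=20 v=9: → [18,21); WM=15
i=19 t=22 v=3: → [21,24); WM=19; [15,18) fires=9
i=20 t=20 v=8: → [18,21); WM=19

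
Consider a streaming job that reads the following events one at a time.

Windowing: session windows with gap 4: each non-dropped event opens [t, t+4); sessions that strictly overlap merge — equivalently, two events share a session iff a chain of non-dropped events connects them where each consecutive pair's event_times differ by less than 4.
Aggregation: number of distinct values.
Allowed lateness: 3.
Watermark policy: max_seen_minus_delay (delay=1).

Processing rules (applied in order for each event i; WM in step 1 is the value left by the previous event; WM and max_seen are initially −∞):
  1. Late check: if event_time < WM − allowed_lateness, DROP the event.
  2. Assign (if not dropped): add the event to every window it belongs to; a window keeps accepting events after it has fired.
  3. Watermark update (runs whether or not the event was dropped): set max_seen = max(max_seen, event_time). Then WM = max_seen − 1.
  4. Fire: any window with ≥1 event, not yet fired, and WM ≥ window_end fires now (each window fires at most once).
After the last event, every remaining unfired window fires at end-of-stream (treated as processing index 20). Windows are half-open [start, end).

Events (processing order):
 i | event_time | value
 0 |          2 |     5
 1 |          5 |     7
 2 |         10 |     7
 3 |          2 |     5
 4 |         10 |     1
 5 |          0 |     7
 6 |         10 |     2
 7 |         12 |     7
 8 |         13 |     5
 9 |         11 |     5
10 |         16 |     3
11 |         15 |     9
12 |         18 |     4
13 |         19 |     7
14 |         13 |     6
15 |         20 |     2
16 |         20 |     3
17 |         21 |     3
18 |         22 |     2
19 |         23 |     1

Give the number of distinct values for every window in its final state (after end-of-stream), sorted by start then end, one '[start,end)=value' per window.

i=0 t=2 v=5: → [2,6); WM=1
i=1 t=5 v=7: → [2,9); WM=4
i=2 t=10 v=7: → [10,14); WM=9
i=3 t=2 v=5: DROP (t<9-3); WM=9
i=4 t=10 v=1: → [10,14); WM=9
i=5 t=0 v=7: DROP (t<9-3); WM=9
i=6 t=10 v=2: → [10,14); WM=9
i=7 t=12 v=7: → [10,16); WM=11
i=8 t=13 v=5: → [10,17); WM=12
i=9 t=11 v=5: → [10,17); WM=12
i=10 t=16 v=3: → [10,20); WM=15
i=11 t=15 v=9: → [10,20); WM=15
i=12 t=18 v=4: → [10,22); WM=17
i=13 t=19 v=7: → [10,23); WM=18
i=14 t=13 v=6: DROP (t<18-3); WM=18
i=15 t=20 v=2: → [10,24); WM=19
i=16 t=20 v=3: → [10,24); WM=19
i=17 t=21 v=3: → [10,25); WM=20
i=18 t=22 v=2: → [10,26); WM=21
i=19 t=23 v=1: → [10,27); WM=22

[2,9)=2 [10,27)=7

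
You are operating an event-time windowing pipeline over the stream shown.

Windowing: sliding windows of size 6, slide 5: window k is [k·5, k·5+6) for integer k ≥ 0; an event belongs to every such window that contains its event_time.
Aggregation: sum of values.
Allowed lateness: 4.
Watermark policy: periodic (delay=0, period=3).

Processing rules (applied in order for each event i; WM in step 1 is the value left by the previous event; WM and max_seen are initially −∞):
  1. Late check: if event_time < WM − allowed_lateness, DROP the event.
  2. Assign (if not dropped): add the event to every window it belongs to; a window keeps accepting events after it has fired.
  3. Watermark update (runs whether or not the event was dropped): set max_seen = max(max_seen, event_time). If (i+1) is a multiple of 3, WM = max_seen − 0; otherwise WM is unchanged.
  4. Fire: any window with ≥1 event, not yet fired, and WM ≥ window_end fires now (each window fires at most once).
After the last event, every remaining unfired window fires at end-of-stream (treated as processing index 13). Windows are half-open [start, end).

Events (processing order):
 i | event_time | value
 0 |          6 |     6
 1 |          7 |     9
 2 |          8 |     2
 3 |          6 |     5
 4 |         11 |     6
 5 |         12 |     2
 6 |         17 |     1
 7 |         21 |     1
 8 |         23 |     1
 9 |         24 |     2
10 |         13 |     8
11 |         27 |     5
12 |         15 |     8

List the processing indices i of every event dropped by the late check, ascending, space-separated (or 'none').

10 12

i=0 t=6 v=6: → [5,11); WM=−∞
i=1 t=7 v=9: → [5,11); WM=−∞
i=2 t=8 v=2: → [5,11); WM=8
i=3 t=6 v=5: → [5,11); WM=8
i=4 t=11 v=6: → [10,16); WM=8
i=5 t=12 v=2: → [10,16); WM=12; [5,11) fires=22
i=6 t=17 v=1: → [15,21); WM=12
i=7 t=21 v=1: → [20,26); WM=12
i=8 t=23 v=1: → [20,26); WM=23; [10,16) fires=8 [15,21) fires=1
i=9 t=24 v=2: → [20,26); WM=23
i=10 t=13 v=8: DROP (t<23-4); WM=23
i=11 t=27 v=5: → [25,31); WM=27; [20,26) fires=4
i=12 t=15 v=8: DROP (t<27-4); WM=27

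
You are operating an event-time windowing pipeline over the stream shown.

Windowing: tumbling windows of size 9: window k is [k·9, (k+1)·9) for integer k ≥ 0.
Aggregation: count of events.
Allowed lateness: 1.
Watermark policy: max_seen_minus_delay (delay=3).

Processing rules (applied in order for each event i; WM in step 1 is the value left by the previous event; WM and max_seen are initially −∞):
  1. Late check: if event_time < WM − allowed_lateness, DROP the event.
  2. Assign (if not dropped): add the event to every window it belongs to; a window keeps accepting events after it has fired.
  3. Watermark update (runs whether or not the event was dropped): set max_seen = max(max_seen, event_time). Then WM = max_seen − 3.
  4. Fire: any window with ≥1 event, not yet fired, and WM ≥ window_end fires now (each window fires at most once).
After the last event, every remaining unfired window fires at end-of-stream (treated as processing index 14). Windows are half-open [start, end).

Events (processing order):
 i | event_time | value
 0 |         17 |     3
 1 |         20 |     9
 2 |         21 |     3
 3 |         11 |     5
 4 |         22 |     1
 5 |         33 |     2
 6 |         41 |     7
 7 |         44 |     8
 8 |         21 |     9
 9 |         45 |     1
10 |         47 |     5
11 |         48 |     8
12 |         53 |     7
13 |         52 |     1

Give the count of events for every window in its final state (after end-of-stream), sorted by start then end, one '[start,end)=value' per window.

[9,18)=1 [18,27)=3 [27,36)=1 [36,45)=2 [45,54)=5

i=0 t=17 v=3: → [9,18); WM=14
i=1 t=20 v=9: → [18,27); WM=17
i=2 t=21 v=3: → [18,27); WM=18; [9,18) fires=1
i=3 t=11 v=5: DROP (t<18-1); WM=18
i=4 t=22 v=1: → [18,27); WM=19
i=5 t=33 v=2: → [27,36); WM=30; [18,27) fires=3
i=6 t=41 v=7: → [36,45); WM=38; [27,36) fires=1
i=7 t=44 v=8: → [36,45); WM=41
i=8 t=21 v=9: DROP (t<41-1); WM=41
i=9 t=45 v=1: → [45,54); WM=42
i=10 t=47 v=5: → [45,54); WM=44
i=11 t=48 v=8: → [45,54); WM=45; [36,45) fires=2
i=12 t=53 v=7: → [45,54); WM=50
i=13 t=52 v=1: → [45,54); WM=50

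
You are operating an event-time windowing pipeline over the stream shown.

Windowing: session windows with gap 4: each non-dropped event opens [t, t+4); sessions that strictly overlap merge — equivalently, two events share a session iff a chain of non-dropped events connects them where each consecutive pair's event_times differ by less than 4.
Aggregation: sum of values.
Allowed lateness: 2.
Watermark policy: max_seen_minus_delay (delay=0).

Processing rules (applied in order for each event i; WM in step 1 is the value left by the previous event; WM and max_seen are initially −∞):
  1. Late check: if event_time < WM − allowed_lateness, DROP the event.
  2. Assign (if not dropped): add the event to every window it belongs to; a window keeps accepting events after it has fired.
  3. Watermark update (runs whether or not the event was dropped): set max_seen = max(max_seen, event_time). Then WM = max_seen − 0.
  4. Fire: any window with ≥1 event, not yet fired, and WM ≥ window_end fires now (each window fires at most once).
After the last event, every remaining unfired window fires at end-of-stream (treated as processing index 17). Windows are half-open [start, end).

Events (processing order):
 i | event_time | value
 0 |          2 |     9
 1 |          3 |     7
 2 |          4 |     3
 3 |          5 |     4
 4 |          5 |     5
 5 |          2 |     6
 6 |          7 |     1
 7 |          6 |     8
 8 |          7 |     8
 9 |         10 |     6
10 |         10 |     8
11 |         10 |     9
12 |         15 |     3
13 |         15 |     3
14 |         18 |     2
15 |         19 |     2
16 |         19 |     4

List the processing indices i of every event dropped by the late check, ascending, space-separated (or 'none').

5

i=0 t=2 v=9: → [2,6); WM=2
i=1 t=3 v=7: → [2,7); WM=3
i=2 t=4 v=3: → [2,8); WM=4
i=3 t=5 v=4: → [2,9); WM=5
i=4 t=5 v=5: → [2,9); WM=5
i=5 t=2 v=6: DROP (t<5-2); WM=5
i=6 t=7 v=1: → [2,11); WM=7
i=7 t=6 v=8: → [2,11); WM=7
i=8 t=7 v=8: → [2,11); WM=7
i=9 t=10 v=6: → [2,14); WM=10
i=10 t=10 v=8: → [2,14); WM=10
i=11 t=10 v=9: → [2,14); WM=10
i=12 t=15 v=3: → [15,19); WM=15
i=13 t=15 v=3: → [15,19); WM=15
i=14 t=18 v=2: → [15,22); WM=18
i=15 t=19 v=2: → [15,23); WM=19
i=16 t=19 v=4: → [15,23); WM=19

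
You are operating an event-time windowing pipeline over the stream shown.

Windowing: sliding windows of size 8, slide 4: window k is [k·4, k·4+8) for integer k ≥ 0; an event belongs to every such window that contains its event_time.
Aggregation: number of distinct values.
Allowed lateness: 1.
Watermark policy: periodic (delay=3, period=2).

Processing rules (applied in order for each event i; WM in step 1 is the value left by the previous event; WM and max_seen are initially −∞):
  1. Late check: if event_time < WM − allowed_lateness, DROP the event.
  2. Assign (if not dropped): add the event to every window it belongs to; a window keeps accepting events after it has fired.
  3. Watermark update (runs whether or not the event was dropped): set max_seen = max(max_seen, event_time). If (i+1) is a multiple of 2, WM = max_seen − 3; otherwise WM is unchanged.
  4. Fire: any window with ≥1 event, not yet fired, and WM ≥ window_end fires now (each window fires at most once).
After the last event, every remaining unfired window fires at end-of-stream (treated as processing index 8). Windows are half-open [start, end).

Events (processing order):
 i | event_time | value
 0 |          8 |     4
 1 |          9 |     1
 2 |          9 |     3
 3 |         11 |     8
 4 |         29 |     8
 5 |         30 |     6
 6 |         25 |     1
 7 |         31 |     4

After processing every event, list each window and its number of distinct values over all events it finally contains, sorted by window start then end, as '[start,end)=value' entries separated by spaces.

i=0 t=8 v=4: → [8,16),[4,12); WM=−∞
i=1 t=9 v=1: → [8,16),[4,12); WM=6
i=2 t=9 v=3: → [8,16),[4,12); WM=6
i=3 t=11 v=8: → [8,16),[4,12); WM=8
i=4 t=29 v=8: → [28,36),[24,32); WM=8
i=5 t=30 v=6: → [28,36),[24,32); WM=27; [4,12) fires=4 [8,16) fires=4
i=6 t=25 v=1: DROP (t<27-1); WM=27
i=7 t=31 v=4: → [28,36),[24,32); WM=28

[4,12)=4 [8,16)=4 [24,32)=3 [28,36)=3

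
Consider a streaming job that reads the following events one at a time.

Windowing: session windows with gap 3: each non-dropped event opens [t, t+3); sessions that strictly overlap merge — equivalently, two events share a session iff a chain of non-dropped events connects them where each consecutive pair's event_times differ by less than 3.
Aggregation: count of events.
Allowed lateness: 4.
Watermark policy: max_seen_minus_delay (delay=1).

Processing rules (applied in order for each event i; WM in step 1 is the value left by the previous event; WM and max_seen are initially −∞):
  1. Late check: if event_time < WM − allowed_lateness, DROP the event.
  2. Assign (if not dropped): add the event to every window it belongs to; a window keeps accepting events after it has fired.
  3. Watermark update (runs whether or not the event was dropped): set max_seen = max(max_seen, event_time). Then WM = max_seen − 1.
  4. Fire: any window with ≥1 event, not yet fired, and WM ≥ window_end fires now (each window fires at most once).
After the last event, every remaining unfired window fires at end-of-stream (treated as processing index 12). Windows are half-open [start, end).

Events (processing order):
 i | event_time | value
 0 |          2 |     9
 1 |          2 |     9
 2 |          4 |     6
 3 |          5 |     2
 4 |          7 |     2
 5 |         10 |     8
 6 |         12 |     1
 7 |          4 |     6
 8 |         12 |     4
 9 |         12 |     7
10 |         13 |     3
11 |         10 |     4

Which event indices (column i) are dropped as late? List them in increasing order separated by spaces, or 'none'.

i=0 t=2 v=9: → [2,5); WM=1
i=1 t=2 v=9: → [2,5); WM=1
i=2 t=4 v=6: → [2,7); WM=3
i=3 t=5 v=2: → [2,8); WM=4
i=4 t=7 v=2: → [2,10); WM=6
i=5 t=10 v=8: → [10,13); WM=9
i=6 t=12 v=1: → [10,15); WM=11
i=7 t=4 v=6: DROP (t<11-4); WM=11
i=8 t=12 v=4: → [10,15); WM=11
i=9 t=12 v=7: → [10,15); WM=11
i=10 t=13 v=3: → [10,16); WM=12
i=11 t=10 v=4: → [10,16); WM=12

7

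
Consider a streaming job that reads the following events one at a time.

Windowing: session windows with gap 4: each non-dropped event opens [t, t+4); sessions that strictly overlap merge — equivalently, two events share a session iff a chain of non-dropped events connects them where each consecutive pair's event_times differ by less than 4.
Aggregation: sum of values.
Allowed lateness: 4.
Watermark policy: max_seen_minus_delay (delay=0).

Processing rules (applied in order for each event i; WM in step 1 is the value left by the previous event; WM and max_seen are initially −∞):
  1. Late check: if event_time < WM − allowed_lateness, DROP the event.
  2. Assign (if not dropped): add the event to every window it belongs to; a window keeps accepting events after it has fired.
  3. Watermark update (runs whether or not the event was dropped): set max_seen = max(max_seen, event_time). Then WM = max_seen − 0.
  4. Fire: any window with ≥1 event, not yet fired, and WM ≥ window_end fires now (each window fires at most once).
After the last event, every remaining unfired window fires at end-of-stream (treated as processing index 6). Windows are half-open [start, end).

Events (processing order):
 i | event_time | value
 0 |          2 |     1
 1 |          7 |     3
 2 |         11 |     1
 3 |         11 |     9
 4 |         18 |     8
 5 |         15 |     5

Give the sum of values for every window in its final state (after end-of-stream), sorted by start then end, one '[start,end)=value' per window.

[2,6)=1 [7,11)=3 [11,15)=10 [15,22)=13

i=0 t=2 v=1: → [2,6); WM=2
i=1 t=7 v=3: → [7,11); WM=7
i=2 t=11 v=1: → [11,15); WM=11
i=3 t=11 v=9: → [11,15); WM=11
i=4 t=18 v=8: → [18,22); WM=18
i=5 t=15 v=5: → [15,22); WM=18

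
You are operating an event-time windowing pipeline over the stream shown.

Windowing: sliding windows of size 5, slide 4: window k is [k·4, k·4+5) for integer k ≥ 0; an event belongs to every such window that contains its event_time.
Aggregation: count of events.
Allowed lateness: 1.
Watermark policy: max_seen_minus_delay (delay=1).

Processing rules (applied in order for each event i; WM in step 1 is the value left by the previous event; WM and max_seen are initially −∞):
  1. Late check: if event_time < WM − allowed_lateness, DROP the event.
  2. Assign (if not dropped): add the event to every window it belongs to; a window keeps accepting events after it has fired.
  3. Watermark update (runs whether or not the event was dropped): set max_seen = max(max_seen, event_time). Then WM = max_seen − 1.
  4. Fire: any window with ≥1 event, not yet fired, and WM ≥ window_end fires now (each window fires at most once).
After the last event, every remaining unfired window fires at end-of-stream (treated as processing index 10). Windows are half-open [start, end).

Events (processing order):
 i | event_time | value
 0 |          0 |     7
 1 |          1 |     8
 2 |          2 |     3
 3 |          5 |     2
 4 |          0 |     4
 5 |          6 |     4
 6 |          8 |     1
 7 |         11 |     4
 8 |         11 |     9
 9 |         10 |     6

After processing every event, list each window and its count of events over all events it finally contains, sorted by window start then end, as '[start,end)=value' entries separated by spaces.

[0,5)=3 [4,9)=3 [8,13)=4

i=0 t=0 v=7: → [0,5); WM=-1
i=1 t=1 v=8: → [0,5); WM=0
i=2 t=2 v=3: → [0,5); WM=1
i=3 t=5 v=2: → [4,9); WM=4
i=4 t=0 v=4: DROP (t<4-1); WM=4
i=5 t=6 v=4: → [4,9); WM=5; [0,5) fires=3
i=6 t=8 v=1: → [8,13),[4,9); WM=7
i=7 t=11 v=4: → [8,13); WM=10; [4,9) fires=3
i=8 t=11 v=9: → [8,13); WM=10
i=9 t=10 v=6: → [8,13); WM=10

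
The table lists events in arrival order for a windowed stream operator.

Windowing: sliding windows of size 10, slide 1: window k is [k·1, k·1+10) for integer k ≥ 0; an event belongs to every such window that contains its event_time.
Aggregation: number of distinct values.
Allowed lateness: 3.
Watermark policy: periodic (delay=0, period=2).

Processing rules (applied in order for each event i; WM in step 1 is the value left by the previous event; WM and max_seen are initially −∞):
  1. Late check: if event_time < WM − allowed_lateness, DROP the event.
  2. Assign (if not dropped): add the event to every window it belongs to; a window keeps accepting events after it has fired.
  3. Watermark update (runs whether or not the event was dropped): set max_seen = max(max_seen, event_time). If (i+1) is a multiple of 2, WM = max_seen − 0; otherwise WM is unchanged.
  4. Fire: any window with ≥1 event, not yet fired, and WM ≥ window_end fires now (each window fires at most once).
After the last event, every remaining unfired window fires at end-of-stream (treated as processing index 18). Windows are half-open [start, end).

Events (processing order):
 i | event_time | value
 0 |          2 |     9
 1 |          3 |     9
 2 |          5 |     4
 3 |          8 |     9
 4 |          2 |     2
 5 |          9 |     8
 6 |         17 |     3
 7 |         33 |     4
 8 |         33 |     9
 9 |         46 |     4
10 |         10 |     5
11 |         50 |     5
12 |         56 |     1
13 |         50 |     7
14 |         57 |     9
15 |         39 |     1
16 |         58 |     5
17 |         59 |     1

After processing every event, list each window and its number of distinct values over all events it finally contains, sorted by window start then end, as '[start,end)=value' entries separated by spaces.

i=0 t=2 v=9: → [2,12),[1,11),[0,10); WM=−∞
i=1 t=3 v=9: → [3,13),[2,12),[1,11),[0,10); WM=3
i=2 t=5 v=4: → [5,15),[4,14),[3,13),[2,12),[1,11),[0,10); WM=3
i=3 t=8 v=9: → [8,18),[7,17),[6,16),[5,15),[4,14),[3,13),[2,12),[1,11),[0,10); WM=8
i=4 t=2 v=2: DROP (t<8-3); WM=8
i=5 t=9 v=8: → [9,19),[8,18),[7,17),[6,16),[5,15),[4,14),[3,13),[2,12),[1,11),[0,10); WM=9
i=6 t=17 v=3: → [17,27),[16,26),[15,25),[14,24),[13,23),[12,22),[11,21),[10,20),[9,19),[8,18); WM=9
i=7 t=33 v=4: → [33,43),[32,42),[31,41),[30,40),[29,39),[28,38),[27,37),[26,36),[25,35),[24,34); WM=33; [0,10) fires=3 [1,11) fires=3 [2,12) fires=3 [3,13) fires=3 [4,14) fires=3 [5,15) fires=3 [6,16) fires=2 [7,17) fires=2 [8,18) fires=3 [9,19) fires=2 [10,20) fires=1 [11,21) fires=1 [12,22) fires=1 [13,23) fires=1 [14,24) fires=1 [15,25) fires=1 [16,26) fires=1 [17,27) fires=1
i=8 t=33 v=9: → [33,43),[32,42),[31,41),[30,40),[29,39),[28,38),[27,37),[26,36),[25,35),[24,34); WM=33
i=9 t=46 v=4: → [46,56),[45,55),[44,54),[43,53),[42,52),[41,51),[40,50),[39,49),[38,48),[37,47); WM=46; [24,34) fires=2 [25,35) fires=2 [26,36) fires=2 [27,37) fires=2 [28,38) fires=2 [29,39) fires=2 [30,40) fires=2 [31,41) fires=2 [32,42) fires=2 [33,43) fires=2
i=10 t=10 v=5: DROP (t<46-3); WM=46
i=11 t=50 v=5: → [50,60),[49,59),[48,58),[47,57),[46,56),[45,55),[44,54),[43,53),[42,52),[41,51); WM=50; [37,47) fires=1 [38,48) fires=1 [39,49) fires=1 [40,50) fires=1
i=12 t=56 v=1: → [56,66),[55,65),[54,64),[53,63),[52,62),[51,61),[50,60),[49,59),[48,58),[47,57); WM=50
i=13 t=50 v=7: → [50,60),[49,59),[48,58),[47,57),[46,56),[45,55),[44,54),[43,53),[42,52),[41,51); WM=56; [41,51) fires=3 [42,52) fires=3 [43,53) fires=3 [44,54) fires=3 [45,55) fires=3 [46,56) fires=3
i=14 t=57 v=9: → [57,67),[56,66),[55,65),[54,64),[53,63),[52,62),[51,61),[50,60),[49,59),[48,58); WM=56
i=15 t=39 v=1: DROP (t<56-3); WM=57; [47,57) fires=3
i=16 t=58 v=5: → [58,68),[57,67),[56,66),[55,65),[54,64),[53,63),[52,62),[51,61),[50,60),[49,59); WM=57
i=17 t=59 v=1: → [59,69),[58,68),[57,67),[56,66),[55,65),[54,64),[53,63),[52,62),[51,61),[50,60); WM=59; [48,58) fires=4 [49,59) fires=4

[0,10)=3 [1,11)=3 [2,12)=3 [3,13)=3 [4,14)=3 [5,15)=3 [6,16)=2 [7,17)=2 [8,18)=3 [9,19)=2 [10,20)=1 [11,21)=1 [12,22)=1 [13,23)=1 [14,24)=1 [15,25)=1 [16,26)=1 [17,27)=1 [24,34)=2 [25,35)=2 [26,36)=2 [27,37)=2 [28,38)=2 [29,39)=2 [30,40)=2 [31,41)=2 [32,42)=2 [33,43)=2 [37,47)=1 [38,48)=1 [39,49)=1 [40,50)=1 [41,51)=3 [42,52)=3 [43,53)=3 [44,54)=3 [45,55)=3 [46,56)=3 [47,57)=3 [48,58)=4 [49,59)=4 [50,60)=4 [51,61)=3 [52,62)=3 [53,63)=3 [54,64)=3 [55,65)=3 [56,66)=3 [57,67)=3 [58,68)=2 [59,69)=1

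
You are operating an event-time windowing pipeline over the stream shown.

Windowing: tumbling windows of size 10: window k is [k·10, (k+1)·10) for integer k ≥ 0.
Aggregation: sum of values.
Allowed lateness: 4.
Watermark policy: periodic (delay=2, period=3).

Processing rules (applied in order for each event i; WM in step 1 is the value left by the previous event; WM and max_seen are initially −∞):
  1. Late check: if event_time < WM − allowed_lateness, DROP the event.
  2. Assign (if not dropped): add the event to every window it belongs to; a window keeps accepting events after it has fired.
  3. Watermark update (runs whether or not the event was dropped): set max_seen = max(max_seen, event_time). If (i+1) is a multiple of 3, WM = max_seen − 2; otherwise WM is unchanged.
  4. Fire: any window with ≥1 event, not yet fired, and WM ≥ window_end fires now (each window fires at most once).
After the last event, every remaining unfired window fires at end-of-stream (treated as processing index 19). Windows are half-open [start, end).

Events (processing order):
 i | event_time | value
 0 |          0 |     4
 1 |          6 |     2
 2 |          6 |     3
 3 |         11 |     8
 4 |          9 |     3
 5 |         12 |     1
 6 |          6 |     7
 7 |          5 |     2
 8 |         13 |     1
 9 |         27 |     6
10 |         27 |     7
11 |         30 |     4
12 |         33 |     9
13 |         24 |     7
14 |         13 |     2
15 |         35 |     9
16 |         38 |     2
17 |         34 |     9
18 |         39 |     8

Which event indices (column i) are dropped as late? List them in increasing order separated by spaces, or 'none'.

7 14

i=0 t=0 v=4: → [0,10); WM=−∞
i=1 t=6 v=2: → [0,10); WM=−∞
i=2 t=6 v=3: → [0,10); WM=4
i=3 t=11 v=8: → [10,20); WM=4
i=4 t=9 v=3: → [0,10); WM=4
i=5 t=12 v=1: → [10,20); WM=10; [0,10) fires=12
i=6 t=6 v=7: → [0,10); WM=10
i=7 t=5 v=2: DROP (t<10-4); WM=10
i=8 t=13 v=1: → [10,20); WM=11
i=9 t=27 v=6: → [20,30); WM=11
i=10 t=27 v=7: → [20,30); WM=11
i=11 t=30 v=4: → [30,40); WM=28; [10,20) fires=10
i=12 t=33 v=9: → [30,40); WM=28
i=13 t=24 v=7: → [20,30); WM=28
i=14 t=13 v=2: DROP (t<28-4); WM=31; [20,30) fires=20
i=15 t=35 v=9: → [30,40); WM=31
i=16 t=38 v=2: → [30,40); WM=31
i=17 t=34 v=9: → [30,40); WM=36
i=18 t=39 v=8: → [30,40); WM=36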